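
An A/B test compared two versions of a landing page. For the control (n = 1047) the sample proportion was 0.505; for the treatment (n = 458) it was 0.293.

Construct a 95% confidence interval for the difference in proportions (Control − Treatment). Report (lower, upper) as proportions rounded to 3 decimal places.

Each SE is √(p̂(1−p̂)/n): √(0.5050·0.4950/1047) = 0.01545 and √(0.2930·0.7070/458) = 0.02127.
SE(p̂₁ − p̂₂) = √(SE₁² + SE₂²) = √(0.0002387025 + 0.0004524129) = 0.02629, since the two samples are independent.
At 95% confidence z* = 1.960; margin = 1.960 × 0.02629 = 0.05153.
The difference is 0.5050 − 0.2930 = 0.2120, so the interval is 0.2120 ± 0.05153 = (0.160, 0.264).

(0.160, 0.264)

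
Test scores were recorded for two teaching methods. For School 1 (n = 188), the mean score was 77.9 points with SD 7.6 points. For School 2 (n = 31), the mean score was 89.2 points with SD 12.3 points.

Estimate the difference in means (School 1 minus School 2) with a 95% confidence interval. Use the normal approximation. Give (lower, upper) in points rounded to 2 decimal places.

(-15.76, -6.84)

Per-group SEs: s₁/√n₁ = 7.6/√188 = 0.5543, s₂/√n₂ = 12.3/√31 = 2.2091.
Unpooled SE of the difference: √(0.30724849 + 4.88012281) = 2.2776.
Margin of error = z* · SE = 1.960 × 2.2776 = 4.4641.
x̄₁ − x̄₂ = 77.9 − 89.2 = -11.3000.
CI: -11.3000 ± 4.4641 = (-15.76, -6.84).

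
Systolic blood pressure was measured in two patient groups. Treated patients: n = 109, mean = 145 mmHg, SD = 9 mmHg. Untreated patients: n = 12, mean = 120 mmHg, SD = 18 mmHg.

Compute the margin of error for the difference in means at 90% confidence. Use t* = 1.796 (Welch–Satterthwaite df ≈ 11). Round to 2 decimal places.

Standard errors of each mean: 9/√109 = 0.8620 and 18/√12 = 5.1962.
SE(x̄₁ − x̄₂) = √(0.8620² + 5.1962²) = 5.2672 for independent samples with unequal variances.
With t* = 1.796, the margin is 1.796 × 5.2672 = 9.4599.

9.46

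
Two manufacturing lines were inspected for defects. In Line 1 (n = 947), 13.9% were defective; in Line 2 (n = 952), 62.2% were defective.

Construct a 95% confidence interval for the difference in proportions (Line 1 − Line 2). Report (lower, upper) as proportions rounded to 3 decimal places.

(-0.521, -0.445)

SE₁ = √(p̂₁(1−p̂₁)/n₁) = √(0.1390·0.8610/947) = 0.01124; SE₂ = √(0.6220·0.3780/952) = 0.01572.
Independent samples: SE of the difference = √(SE₁² + SE₂²) = √(0.0001263376 + 0.0002471184) = 0.01933.
z* for 95% confidence is 1.960, so the margin of error is 1.960 × 0.01933 = 0.03789.
Point estimate p̂₁ − p̂₂ = 0.1390 − 0.6220 = -0.4830.
-0.4830 ± 0.03789 → (-0.521, -0.445).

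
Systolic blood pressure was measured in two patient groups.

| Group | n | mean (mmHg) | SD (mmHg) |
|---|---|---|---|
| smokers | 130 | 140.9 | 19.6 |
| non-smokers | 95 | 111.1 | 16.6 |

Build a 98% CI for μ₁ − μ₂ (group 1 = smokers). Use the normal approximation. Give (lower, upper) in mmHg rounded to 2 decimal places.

Per-group SEs: s₁/√n₁ = 19.6/√130 = 1.7190, s₂/√n₂ = 16.6/√95 = 1.7031.
Unpooled SE of the difference: √(2.954961 + 2.90054961) = 2.4198.
Margin of error = z* · SE = 2.326 × 2.4198 = 5.6285.
x̄₁ − x̄₂ = 140.9 − 111.1 = 29.8000.
CI: 29.8000 ± 5.6285 = (24.17, 35.43).

(24.17, 35.43)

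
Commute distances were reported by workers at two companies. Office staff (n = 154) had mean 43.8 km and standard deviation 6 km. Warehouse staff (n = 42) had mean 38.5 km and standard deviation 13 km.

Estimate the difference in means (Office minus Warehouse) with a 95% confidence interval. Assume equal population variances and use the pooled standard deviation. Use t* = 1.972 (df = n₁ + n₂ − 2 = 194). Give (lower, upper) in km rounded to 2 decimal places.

(2.55, 8.05)

s_p = √[((n₁−1)s₁² + (n₂−1)s₂²)/(n₁+n₂−2)] = √[(153·6² + 41·13²)/194] = 8.0068.
SE = 8.0068·√(1/154 + 1/42) = 1.3938.
With t* = 1.972, margin = 1.972 × 1.3938 = 2.7486.
x̄₁ − x̄₂ = 43.8 − 38.5 = 5.3000; interval 5.3000 ± 2.7486 = (2.55, 8.05).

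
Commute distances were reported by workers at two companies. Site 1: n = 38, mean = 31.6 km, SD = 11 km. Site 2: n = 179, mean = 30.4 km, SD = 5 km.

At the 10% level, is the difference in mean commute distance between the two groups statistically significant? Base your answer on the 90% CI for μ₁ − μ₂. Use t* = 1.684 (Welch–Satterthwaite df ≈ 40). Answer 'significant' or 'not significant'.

not significant

SE₁ = s₁/√n₁ = 11/√38 = 1.7844; SE₂ = 5/√179 = 0.3737.
Independent samples, unequal variances: SE_diff = √(SE₁² + SE₂²) = √(3.18408336 + 0.13965169) = 1.8231.
t* = 1.684, so margin of error = 1.684 × 1.8231 = 3.0701.
Difference in means = 31.6 − 30.4 = 1.2000.
1.2000 ± 3.0701 → (-1.8701, 4.2701).
The interval (-1.8701, 4.2701) contains 0, so the difference is not significant.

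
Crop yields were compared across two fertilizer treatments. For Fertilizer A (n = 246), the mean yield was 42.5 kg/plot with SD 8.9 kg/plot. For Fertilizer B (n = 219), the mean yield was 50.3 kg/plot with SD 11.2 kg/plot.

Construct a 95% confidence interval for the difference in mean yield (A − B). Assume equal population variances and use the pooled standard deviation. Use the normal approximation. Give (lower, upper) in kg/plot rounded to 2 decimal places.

s_p = √[((n₁−1)s₁² + (n₂−1)s₂²)/(n₁+n₂−2)] = √[(245·8.9² + 218·11.2²)/463] = 10.0487.
SE = 10.0487·√(1/246 + 1/219) = 0.9336.
With z* = 1.960, margin = 1.960 × 0.9336 = 1.8299.
x̄₁ − x̄₂ = 42.5 − 50.3 = -7.8000; interval -7.8000 ± 1.8299 = (-9.63, -5.97).

(-9.63, -5.97)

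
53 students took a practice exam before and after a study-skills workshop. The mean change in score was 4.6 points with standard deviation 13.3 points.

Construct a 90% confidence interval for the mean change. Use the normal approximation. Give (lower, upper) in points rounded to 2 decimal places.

Paired design: SE = s_d/√n = 13.3/√53 = 1.8269.
z* = 1.645; margin of error = 1.645 × 1.8269 = 3.0053.
4.6 ± 3.0053 → (1.59, 7.61).

(1.59, 7.61)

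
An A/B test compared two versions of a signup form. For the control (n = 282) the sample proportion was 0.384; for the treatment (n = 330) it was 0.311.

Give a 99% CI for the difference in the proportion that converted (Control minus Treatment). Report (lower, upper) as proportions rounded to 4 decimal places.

(-0.0264, 0.1724)

SE₁ = √(p̂₁(1−p̂₁)/n₁) = √(0.3840·0.6160/282) = 0.02896; SE₂ = √(0.3110·0.6890/330) = 0.02548.
Independent samples: SE of the difference = √(SE₁² + SE₂²) = √(0.0008386816 + 0.0006492304) = 0.03857.
z* for 99% confidence is 2.576, so the margin of error is 2.576 × 0.03857 = 0.09936.
Point estimate p̂₁ − p̂₂ = 0.3840 − 0.3110 = 0.0730.
0.0730 ± 0.09936 → (-0.0264, 0.1724).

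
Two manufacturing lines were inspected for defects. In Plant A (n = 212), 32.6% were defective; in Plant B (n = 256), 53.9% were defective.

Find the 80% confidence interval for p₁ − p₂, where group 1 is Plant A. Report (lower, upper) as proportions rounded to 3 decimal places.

(-0.270, -0.156)

The two standard errors are √(0.3260×0.6740/212) = 0.03219 and √(0.5390×0.4610/256) = 0.03115.
Because the samples are independent, SE_diff = √(0.03219² + 0.03115²) = 0.04479.
Using z* = 1.282 for 80%, ME = 1.282 × 0.04479 = 0.05742.
p̂₁ − p̂₂ = -0.2130; interval -0.2130 ± 0.05742 gives (-0.270, -0.156).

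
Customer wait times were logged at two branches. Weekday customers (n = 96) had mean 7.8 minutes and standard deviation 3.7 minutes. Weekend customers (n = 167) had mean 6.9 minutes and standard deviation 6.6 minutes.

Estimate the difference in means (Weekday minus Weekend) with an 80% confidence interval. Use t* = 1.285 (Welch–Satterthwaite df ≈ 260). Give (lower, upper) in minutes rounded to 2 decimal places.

SE₁ = s₁/√n₁ = 3.7/√96 = 0.3776; SE₂ = 6.6/√167 = 0.5107.
Independent samples, unequal variances: SE_diff = √(SE₁² + SE₂²) = √(0.14258176 + 0.26081449) = 0.6351.
t* = 1.285, so margin of error = 1.285 × 0.6351 = 0.8161.
Difference in means = 7.8 − 6.9 = 0.9000.
0.9000 ± 0.8161 → (0.08, 1.72).

(0.08, 1.72)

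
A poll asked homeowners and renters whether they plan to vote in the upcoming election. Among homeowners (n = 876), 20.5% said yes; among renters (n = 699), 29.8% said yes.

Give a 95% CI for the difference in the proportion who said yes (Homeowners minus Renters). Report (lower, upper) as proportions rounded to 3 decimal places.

The two standard errors are √(0.2050×0.7950/876) = 0.01364 and √(0.2980×0.7020/699) = 0.01730.
Because the samples are independent, SE_diff = √(0.01364² + 0.01730²) = 0.02203.
Using z* = 1.960 for 95%, ME = 1.960 × 0.02203 = 0.04318.
p̂₁ − p̂₂ = -0.0930; interval -0.0930 ± 0.04318 gives (-0.136, -0.050).

(-0.136, -0.050)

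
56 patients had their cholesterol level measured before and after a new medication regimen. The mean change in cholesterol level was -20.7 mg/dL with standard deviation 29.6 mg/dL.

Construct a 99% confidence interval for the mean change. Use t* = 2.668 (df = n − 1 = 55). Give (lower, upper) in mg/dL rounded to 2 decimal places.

(-31.25, -10.15)

Paired design: SE = s_d/√n = 29.6/√56 = 3.9555.
t* = 2.668; margin of error = 2.668 × 3.9555 = 10.5533.
-20.7 ± 10.5533 → (-31.25, -10.15).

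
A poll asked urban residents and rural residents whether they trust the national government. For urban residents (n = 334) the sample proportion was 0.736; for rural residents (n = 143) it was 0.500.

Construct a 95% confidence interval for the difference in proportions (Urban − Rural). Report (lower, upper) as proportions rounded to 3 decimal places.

The two standard errors are √(0.7360×0.2640/334) = 0.02412 and √(0.5000×0.5000/143) = 0.04181.
Because the samples are independent, SE_diff = √(0.02412² + 0.04181²) = 0.04827.
Using z* = 1.960 for 95%, ME = 1.960 × 0.04827 = 0.09461.
p̂₁ − p̂₂ = 0.2360; interval 0.2360 ± 0.09461 gives (0.141, 0.331).

(0.141, 0.331)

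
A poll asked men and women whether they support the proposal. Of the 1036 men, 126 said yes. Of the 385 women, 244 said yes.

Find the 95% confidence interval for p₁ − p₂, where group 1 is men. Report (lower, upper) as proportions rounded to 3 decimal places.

(-0.564, -0.460)

Sample proportions: 126/1036 = 0.1216, 244/385 = 0.6338.
Each SE is √(p̂(1−p̂)/n): √(0.1216·0.8784/1036) = 0.01015 and √(0.6338·0.3662/385) = 0.02455.
SE(p̂₁ − p̂₂) = √(SE₁² + SE₂²) = √(0.0001030225 + 0.0006027025) = 0.02657, since the two samples are independent.
At 95% confidence z* = 1.960; margin = 1.960 × 0.02657 = 0.05208.
The difference is 0.1216 − 0.6338 = -0.5122, so the interval is -0.5122 ± 0.05208 = (-0.564, -0.460).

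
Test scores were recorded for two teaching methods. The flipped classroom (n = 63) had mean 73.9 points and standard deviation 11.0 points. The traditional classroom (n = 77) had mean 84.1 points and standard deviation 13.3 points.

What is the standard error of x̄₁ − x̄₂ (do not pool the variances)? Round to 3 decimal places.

2.054

Per-group SEs: s₁/√n₁ = 11.0/√63 = 1.3859, s₂/√n₂ = 13.3/√77 = 1.5157.
Unpooled SE of the difference: √(1.92071881 + 2.29734649) = 2.0538.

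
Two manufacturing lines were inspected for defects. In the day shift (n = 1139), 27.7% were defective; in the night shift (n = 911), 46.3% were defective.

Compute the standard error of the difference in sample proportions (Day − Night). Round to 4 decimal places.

0.0212

SE₁ = √(p̂₁(1−p̂₁)/n₁) = √(0.2770·0.7230/1139) = 0.01326; SE₂ = √(0.4630·0.5370/911) = 0.01652.
Independent samples: SE of the difference = √(SE₁² + SE₂²) = √(0.0001758276 + 0.0002729104) = 0.02118.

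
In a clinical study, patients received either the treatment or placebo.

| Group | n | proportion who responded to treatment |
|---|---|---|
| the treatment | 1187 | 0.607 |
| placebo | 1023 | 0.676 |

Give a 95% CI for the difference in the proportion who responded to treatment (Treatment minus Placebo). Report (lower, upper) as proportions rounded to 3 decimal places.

(-0.109, -0.029)

The two standard errors are √(0.6070×0.3930/1187) = 0.01418 and √(0.6760×0.3240/1023) = 0.01463.
Because the samples are independent, SE_diff = √(0.01418² + 0.01463²) = 0.02037.
Using z* = 1.960 for 95%, ME = 1.960 × 0.02037 = 0.03993.
p̂₁ − p̂₂ = -0.0690; interval -0.0690 ± 0.03993 gives (-0.109, -0.029).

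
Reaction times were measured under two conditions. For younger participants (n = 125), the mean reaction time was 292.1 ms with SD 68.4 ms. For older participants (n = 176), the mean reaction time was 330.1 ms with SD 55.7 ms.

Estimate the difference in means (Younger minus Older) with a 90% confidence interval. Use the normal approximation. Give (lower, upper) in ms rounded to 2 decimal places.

(-50.21, -25.79)

Standard errors of each mean: 68.4/√125 = 6.1179 and 55.7/√176 = 4.1985.
SE(x̄₁ − x̄₂) = √(6.1179² + 4.1985²) = 7.4200 for independent samples with unequal variances.
With z* = 1.645, the margin is 1.645 × 7.4200 = 12.2059.
x̄₁ − x̄₂ = 292.1 − 330.1 = -38.0000; the interval is -38.0000 ± 12.2059 = (-50.21, -25.79).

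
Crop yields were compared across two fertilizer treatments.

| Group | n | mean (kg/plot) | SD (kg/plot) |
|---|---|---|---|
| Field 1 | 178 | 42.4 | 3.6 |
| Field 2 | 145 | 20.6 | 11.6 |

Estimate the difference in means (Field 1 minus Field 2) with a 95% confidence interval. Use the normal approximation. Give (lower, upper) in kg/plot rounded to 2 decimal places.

Per-group SEs: s₁/√n₁ = 3.6/√178 = 0.2698, s₂/√n₂ = 11.6/√145 = 0.9633.
Unpooled SE of the difference: √(0.07279204 + 0.92794689) = 1.0004.
Margin of error = z* · SE = 1.960 × 1.0004 = 1.9608.
x̄₁ − x̄₂ = 42.4 − 20.6 = 21.8000.
CI: 21.8000 ± 1.9608 = (19.84, 23.76).

(19.84, 23.76)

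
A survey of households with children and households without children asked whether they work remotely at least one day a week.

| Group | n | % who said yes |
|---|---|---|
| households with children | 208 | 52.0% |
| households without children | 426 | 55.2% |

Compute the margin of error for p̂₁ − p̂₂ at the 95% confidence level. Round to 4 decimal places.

Each SE is √(p̂(1−p̂)/n): √(0.5200·0.4800/208) = 0.03464 and √(0.5520·0.4480/426) = 0.02409.
SE(p̂₁ − p̂₂) = √(SE₁² + SE₂²) = √(0.0011999296 + 0.0005803281) = 0.04219, since the two samples are independent.
At 95% confidence z* = 1.960; margin = 1.960 × 0.04219 = 0.08269.

0.0827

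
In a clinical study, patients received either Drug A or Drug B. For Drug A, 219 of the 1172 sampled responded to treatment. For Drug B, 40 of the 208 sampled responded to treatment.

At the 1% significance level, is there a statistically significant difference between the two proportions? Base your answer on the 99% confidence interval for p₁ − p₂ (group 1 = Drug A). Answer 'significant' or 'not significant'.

not significant

First, p̂₁ = 219/1172 = 0.1869; p̂₂ = 40/208 = 0.1923.
The two standard errors are √(0.1869×0.8131/1172) = 0.01139 and √(0.1923×0.8077/208) = 0.02733.
Because the samples are independent, SE_diff = √(0.01139² + 0.02733²) = 0.02961.
Using z* = 2.576 for 99%, ME = 2.576 × 0.02961 = 0.07628.
p̂₁ − p̂₂ = -0.0054; interval -0.0054 ± 0.07628 gives (-0.08168, 0.07088).
The interval (-0.08168, 0.07088) contains 0, so the difference is not significant.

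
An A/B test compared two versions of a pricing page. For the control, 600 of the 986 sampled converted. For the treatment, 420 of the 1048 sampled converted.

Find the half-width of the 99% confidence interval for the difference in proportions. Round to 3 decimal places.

p̂₁ = 600/986 = 0.6085 and p̂₂ = 420/1048 = 0.4008.
SE₁ = √(p̂₁(1−p̂₁)/n₁) = √(0.6085·0.3915/986) = 0.01554; SE₂ = √(0.4008·0.5992/1048) = 0.01514.
Independent samples: SE of the difference = √(SE₁² + SE₂²) = √(0.0002414916 + 0.0002292196) = 0.02170.
z* for 99% confidence is 2.576, so the margin of error is 2.576 × 0.02170 = 0.05590.

0.056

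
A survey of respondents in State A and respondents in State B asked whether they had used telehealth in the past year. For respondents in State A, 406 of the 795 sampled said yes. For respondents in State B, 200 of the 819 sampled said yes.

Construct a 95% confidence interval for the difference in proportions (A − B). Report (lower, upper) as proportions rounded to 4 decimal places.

p̂₁ = 406/795 = 0.5107 and p̂₂ = 200/819 = 0.2442.
SE₁ = √(p̂₁(1−p̂₁)/n₁) = √(0.5107·0.4893/795) = 0.01773; SE₂ = √(0.2442·0.7558/819) = 0.01501.
Independent samples: SE of the difference = √(SE₁² + SE₂²) = √(0.0003143529 + 0.0002253001) = 0.02323.
z* for 95% confidence is 1.960, so the margin of error is 1.960 × 0.02323 = 0.04553.
Point estimate p̂₁ − p̂₂ = 0.5107 − 0.2442 = 0.2665.
0.2665 ± 0.04553 → (0.2210, 0.3120).

(0.2210, 0.3120)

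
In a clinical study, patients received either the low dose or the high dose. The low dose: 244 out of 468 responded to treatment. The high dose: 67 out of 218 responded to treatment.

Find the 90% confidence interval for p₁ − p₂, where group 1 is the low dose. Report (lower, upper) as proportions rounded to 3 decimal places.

Sample proportions: 244/468 = 0.5214, 67/218 = 0.3073.
Each SE is √(p̂(1−p̂)/n): √(0.5214·0.4786/468) = 0.02309 and √(0.3073·0.6927/218) = 0.03125.
SE(p̂₁ − p̂₂) = √(SE₁² + SE₂²) = √(0.0005331481 + 0.0009765625) = 0.03885, since the two samples are independent.
At 90% confidence z* = 1.645; margin = 1.645 × 0.03885 = 0.06391.
The difference is 0.5214 − 0.3073 = 0.2141, so the interval is 0.2141 ± 0.06391 = (0.150, 0.278).

(0.150, 0.278)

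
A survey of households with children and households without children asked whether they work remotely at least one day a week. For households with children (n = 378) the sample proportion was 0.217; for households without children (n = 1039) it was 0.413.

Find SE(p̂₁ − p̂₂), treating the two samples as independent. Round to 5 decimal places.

0.02613

SE₁ = √(p̂₁(1−p̂₁)/n₁) = √(0.2170·0.7830/378) = 0.02120; SE₂ = √(0.4130·0.5870/1039) = 0.01528.
Independent samples: SE of the difference = √(SE₁² + SE₂²) = √(0.00044944 + 0.0002334784) = 0.02613.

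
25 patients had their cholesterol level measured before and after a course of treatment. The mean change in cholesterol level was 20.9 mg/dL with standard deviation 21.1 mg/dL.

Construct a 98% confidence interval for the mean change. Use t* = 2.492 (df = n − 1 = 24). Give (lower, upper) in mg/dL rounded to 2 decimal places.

(10.38, 31.42)

This is a matched-pairs design, so SE = s_d/√n = 21.1/√25 = 4.2200.
Margin = 2.492 × 4.2200 = 10.5162; the interval is 20.9 ± 10.5162 = (10.38, 31.42).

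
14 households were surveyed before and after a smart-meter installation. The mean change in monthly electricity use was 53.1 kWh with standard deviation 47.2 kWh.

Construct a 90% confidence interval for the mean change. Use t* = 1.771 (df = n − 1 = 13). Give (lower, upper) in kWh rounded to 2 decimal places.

This is a matched-pairs design, so SE = s_d/√n = 47.2/√14 = 12.6147.
Margin = 1.771 × 12.6147 = 22.3406; the interval is 53.1 ± 22.3406 = (30.76, 75.44).

(30.76, 75.44)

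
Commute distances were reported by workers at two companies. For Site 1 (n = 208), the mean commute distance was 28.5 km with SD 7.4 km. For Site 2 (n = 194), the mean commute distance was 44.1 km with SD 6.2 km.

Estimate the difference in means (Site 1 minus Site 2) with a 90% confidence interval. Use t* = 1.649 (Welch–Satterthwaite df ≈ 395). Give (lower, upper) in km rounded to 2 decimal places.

(-16.72, -14.48)

Standard errors of each mean: 7.4/√208 = 0.5131 and 6.2/√194 = 0.4451.
SE(x̄₁ − x̄₂) = √(0.5131² + 0.4451²) = 0.6793 for independent samples with unequal variances.
With t* = 1.649, the margin is 1.649 × 0.6793 = 1.1202.
x̄₁ − x̄₂ = 28.5 − 44.1 = -15.6000; the interval is -15.6000 ± 1.1202 = (-16.72, -14.48).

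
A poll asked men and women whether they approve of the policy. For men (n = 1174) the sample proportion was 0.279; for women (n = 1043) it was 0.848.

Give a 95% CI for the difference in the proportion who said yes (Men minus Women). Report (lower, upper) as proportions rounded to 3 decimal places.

(-0.603, -0.535)

The two standard errors are √(0.2790×0.7210/1174) = 0.01309 and √(0.8480×0.1520/1043) = 0.01112.
Because the samples are independent, SE_diff = √(0.01309² + 0.01112²) = 0.01718.
Using z* = 1.960 for 95%, ME = 1.960 × 0.01718 = 0.03367.
p̂₁ − p̂₂ = -0.5690; interval -0.5690 ± 0.03367 gives (-0.603, -0.535).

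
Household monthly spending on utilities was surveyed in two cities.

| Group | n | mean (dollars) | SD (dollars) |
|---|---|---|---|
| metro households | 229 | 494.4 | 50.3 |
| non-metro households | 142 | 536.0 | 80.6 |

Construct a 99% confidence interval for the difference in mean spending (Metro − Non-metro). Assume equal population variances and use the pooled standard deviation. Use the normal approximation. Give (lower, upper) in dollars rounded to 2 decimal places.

Pooled variance s_p² = [228·50.3² + 141·80.6²] / (229+142−2) = 4045.6566, so s_p = 63.6055.
SE_diff = s_p·√(1/n₁ + 1/n₂) = 63.6055·√(1/229 + 1/142) = 6.7939.
z* = 2.576; margin = 2.576 × 6.7939 = 17.5011.
Difference = 494.4 − 536.0 = -41.6000.
-41.6000 ± 17.5011 → (-59.10, -24.10).

(-59.10, -24.10)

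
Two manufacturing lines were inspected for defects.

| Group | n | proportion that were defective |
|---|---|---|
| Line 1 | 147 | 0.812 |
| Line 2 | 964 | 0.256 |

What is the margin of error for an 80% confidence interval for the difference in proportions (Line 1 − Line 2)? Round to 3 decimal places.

0.045

The two standard errors are √(0.8120×0.1880/147) = 0.03223 and √(0.2560×0.7440/964) = 0.01406.
Because the samples are independent, SE_diff = √(0.03223² + 0.01406²) = 0.03516.
Using z* = 1.282 for 80%, ME = 1.282 × 0.03516 = 0.04508.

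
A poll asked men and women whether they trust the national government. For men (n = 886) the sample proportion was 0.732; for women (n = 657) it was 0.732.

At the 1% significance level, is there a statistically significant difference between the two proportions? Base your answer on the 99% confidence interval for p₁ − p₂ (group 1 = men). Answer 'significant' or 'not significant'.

Each SE is √(p̂(1−p̂)/n): √(0.7320·0.2680/886) = 0.01488 and √(0.7320·0.2680/657) = 0.01728.
SE(p̂₁ − p̂₂) = √(SE₁² + SE₂²) = √(0.0002214144 + 0.0002985984) = 0.02280, since the two samples are independent.
At 99% confidence z* = 2.576; margin = 2.576 × 0.02280 = 0.05873.
The difference is 0.7320 − 0.7320 = 0.0000, so the interval is 0.0000 ± 0.05873 = (-0.05873, 0.05873).
The interval (-0.05873, 0.05873) contains 0, so the difference is not significant.

not significant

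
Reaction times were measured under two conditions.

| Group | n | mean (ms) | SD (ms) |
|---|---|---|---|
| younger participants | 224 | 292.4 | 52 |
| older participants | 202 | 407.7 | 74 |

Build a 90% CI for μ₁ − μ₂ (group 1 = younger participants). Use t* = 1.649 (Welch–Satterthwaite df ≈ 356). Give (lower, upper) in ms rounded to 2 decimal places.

(-125.62, -104.98)

Standard errors of each mean: 52/√224 = 3.4744 and 74/√202 = 5.2066.
SE(x̄₁ − x̄₂) = √(3.4744² + 5.2066²) = 6.2594 for independent samples with unequal variances.
With t* = 1.649, the margin is 1.649 × 6.2594 = 10.3218.
x̄₁ − x̄₂ = 292.4 − 407.7 = -115.3000; the interval is -115.3000 ± 10.3218 = (-125.62, -104.98).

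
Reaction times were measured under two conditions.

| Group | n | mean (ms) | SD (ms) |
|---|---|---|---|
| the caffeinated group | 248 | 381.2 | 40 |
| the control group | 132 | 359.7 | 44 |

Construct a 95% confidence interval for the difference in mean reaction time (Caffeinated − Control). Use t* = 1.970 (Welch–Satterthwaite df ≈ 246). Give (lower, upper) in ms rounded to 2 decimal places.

(12.45, 30.55)

Per-group SEs: s₁/√n₁ = 40/√248 = 2.5400, s₂/√n₂ = 44/√132 = 3.8297.
Unpooled SE of the difference: √(6.4516 + 14.66660209) = 4.5955.
Margin of error = t* · SE = 1.970 × 4.5955 = 9.0531.
x̄₁ − x̄₂ = 381.2 − 359.7 = 21.5000.
CI: 21.5000 ± 9.0531 = (12.45, 30.55).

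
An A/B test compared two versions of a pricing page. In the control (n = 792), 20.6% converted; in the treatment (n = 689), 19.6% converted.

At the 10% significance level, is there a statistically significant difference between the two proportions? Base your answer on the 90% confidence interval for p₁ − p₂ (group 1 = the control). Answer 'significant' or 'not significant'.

Each SE is √(p̂(1−p̂)/n): √(0.2060·0.7940/792) = 0.01437 and √(0.1960·0.8040/689) = 0.01512.
SE(p̂₁ − p̂₂) = √(SE₁² + SE₂²) = √(0.0002064969 + 0.0002286144) = 0.02086, since the two samples are independent.
At 90% confidence z* = 1.645; margin = 1.645 × 0.02086 = 0.03431.
The difference is 0.2060 − 0.1960 = 0.0100, so the interval is 0.0100 ± 0.03431 = (-0.02431, 0.04431).
The interval (-0.02431, 0.04431) contains 0, so the difference is not significant.

not significant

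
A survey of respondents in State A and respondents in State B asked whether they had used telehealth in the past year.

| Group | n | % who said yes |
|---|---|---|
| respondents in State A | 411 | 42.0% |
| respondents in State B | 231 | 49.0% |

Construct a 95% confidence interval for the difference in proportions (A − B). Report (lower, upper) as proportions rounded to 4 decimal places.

(-0.1502, 0.0102)

Each SE is √(p̂(1−p̂)/n): √(0.4200·0.5800/411) = 0.02435 and √(0.4900·0.5100/231) = 0.03289.
SE(p̂₁ − p̂₂) = √(SE₁² + SE₂²) = √(0.0005929225 + 0.0010817521) = 0.04092, since the two samples are independent.
At 95% confidence z* = 1.960; margin = 1.960 × 0.04092 = 0.08020.
The difference is 0.4200 − 0.4900 = -0.0700, so the interval is -0.0700 ± 0.08020 = (-0.1502, 0.0102).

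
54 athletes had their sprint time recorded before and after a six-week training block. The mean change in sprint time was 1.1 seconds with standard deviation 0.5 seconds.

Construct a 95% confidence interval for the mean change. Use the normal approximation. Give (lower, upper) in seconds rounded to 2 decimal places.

(0.97, 1.23)

Paired design: SE = s_d/√n = 0.5/√54 = 0.0680.
z* = 1.960; margin of error = 1.960 × 0.0680 = 0.1333.
1.1 ± 0.1333 → (0.97, 1.23).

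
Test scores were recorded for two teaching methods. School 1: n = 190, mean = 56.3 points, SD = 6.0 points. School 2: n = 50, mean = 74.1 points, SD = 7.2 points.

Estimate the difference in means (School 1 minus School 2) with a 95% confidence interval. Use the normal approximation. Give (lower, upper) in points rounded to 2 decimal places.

(-19.97, -15.63)

Per-group SEs: s₁/√n₁ = 6.0/√190 = 0.4353, s₂/√n₂ = 7.2/√50 = 1.0182.
Unpooled SE of the difference: √(0.18948609 + 1.03673124) = 1.1073.
Margin of error = z* · SE = 1.960 × 1.1073 = 2.1703.
x̄₁ − x̄₂ = 56.3 − 74.1 = -17.8000.
CI: -17.8000 ± 2.1703 = (-19.97, -15.63).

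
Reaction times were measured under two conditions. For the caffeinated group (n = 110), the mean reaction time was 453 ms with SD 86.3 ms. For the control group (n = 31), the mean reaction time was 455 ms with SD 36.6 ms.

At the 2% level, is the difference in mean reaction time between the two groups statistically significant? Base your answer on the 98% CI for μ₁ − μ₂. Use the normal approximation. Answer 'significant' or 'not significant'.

Standard errors of each mean: 86.3/√110 = 8.2284 and 36.6/√31 = 6.5736.
SE(x̄₁ − x̄₂) = √(8.2284² + 6.5736²) = 10.5318 for independent samples with unequal variances.
With z* = 2.326, the margin is 2.326 × 10.5318 = 24.4970.
x̄₁ − x̄₂ = 453 − 455 = -2.0000; the interval is -2.0000 ± 24.4970 = (-26.4970, 22.4970).
The interval (-26.4970, 22.4970) contains 0, so the difference is not significant.

not significant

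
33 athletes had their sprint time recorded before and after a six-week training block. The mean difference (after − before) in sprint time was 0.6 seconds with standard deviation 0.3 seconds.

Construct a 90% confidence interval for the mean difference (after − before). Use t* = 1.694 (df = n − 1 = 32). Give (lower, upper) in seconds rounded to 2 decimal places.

(0.51, 0.69)

This is a matched-pairs design, so SE = s_d/√n = 0.3/√33 = 0.0522.
Margin = 1.694 × 0.0522 = 0.0884; the interval is 0.6 ± 0.0884 = (0.51, 0.69).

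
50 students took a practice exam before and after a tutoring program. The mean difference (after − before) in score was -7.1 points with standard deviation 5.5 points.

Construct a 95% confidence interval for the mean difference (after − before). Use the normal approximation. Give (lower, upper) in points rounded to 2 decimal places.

(-8.62, -5.58)

This is a matched-pairs design, so SE = s_d/√n = 5.5/√50 = 0.7778.
Margin = 1.960 × 0.7778 = 1.5245; the interval is -7.1 ± 1.5245 = (-8.62, -5.58).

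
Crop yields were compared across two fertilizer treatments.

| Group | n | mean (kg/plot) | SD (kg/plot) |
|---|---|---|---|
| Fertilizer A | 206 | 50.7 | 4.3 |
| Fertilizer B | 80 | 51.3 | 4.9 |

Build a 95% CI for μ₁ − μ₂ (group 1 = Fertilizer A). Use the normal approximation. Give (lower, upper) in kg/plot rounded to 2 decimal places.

(-1.82, 0.62)

Standard errors of each mean: 4.3/√206 = 0.2996 and 4.9/√80 = 0.5478.
SE(x̄₁ − x̄₂) = √(0.2996² + 0.5478²) = 0.6244 for independent samples with unequal variances.
With z* = 1.960, the margin is 1.960 × 0.6244 = 1.2238.
x̄₁ − x̄₂ = 50.7 − 51.3 = -0.6000; the interval is -0.6000 ± 1.2238 = (-1.82, 0.62).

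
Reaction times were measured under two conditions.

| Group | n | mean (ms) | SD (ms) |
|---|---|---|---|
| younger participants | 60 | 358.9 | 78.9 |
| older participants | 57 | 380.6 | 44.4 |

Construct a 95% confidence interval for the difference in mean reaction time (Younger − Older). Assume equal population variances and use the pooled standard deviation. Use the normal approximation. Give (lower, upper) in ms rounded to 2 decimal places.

s_p = √[((n₁−1)s₁² + (n₂−1)s₂²)/(n₁+n₂−2)] = √[(59·78.9² + 56·44.4²)/115] = 64.4497.
SE = 64.4497·√(1/60 + 1/57) = 11.9207.
With z* = 1.960, margin = 1.960 × 11.9207 = 23.3646.
x̄₁ − x̄₂ = 358.9 − 380.6 = -21.7000; interval -21.7000 ± 23.3646 = (-45.06, 1.66).

(-45.06, 1.66)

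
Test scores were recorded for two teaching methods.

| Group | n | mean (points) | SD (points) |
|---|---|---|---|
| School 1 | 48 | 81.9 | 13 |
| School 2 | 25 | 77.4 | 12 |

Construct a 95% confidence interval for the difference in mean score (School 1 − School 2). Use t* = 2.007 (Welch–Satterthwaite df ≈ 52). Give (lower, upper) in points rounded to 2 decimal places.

(-1.61, 10.61)

Per-group SEs: s₁/√n₁ = 13/√48 = 1.8764, s₂/√n₂ = 12/√25 = 2.4000.
Unpooled SE of the difference: √(3.52087696 + 5.76) = 3.0465.
Margin of error = t* · SE = 2.007 × 3.0465 = 6.1143.
x̄₁ − x̄₂ = 81.9 − 77.4 = 4.5000.
CI: 4.5000 ± 6.1143 = (-1.61, 10.61).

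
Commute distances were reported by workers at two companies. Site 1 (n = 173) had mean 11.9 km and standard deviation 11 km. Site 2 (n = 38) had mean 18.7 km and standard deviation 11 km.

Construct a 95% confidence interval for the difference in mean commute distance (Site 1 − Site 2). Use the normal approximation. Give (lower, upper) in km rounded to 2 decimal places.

SE₁ = s₁/√n₁ = 11/√173 = 0.8363; SE₂ = 11/√38 = 1.7844.
Independent samples, unequal variances: SE_diff = √(SE₁² + SE₂²) = √(0.69939769 + 3.18408336) = 1.9707.
z* = 1.960, so margin of error = 1.960 × 1.9707 = 3.8626.
Difference in means = 11.9 − 18.7 = -6.8000.
-6.8000 ± 3.8626 → (-10.66, -2.94).

(-10.66, -2.94)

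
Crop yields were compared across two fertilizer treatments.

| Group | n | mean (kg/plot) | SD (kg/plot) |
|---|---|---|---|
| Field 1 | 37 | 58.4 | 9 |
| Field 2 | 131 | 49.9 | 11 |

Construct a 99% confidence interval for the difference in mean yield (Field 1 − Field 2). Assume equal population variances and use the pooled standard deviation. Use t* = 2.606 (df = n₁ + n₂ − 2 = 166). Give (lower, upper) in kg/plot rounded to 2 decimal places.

s_p = √[((n₁−1)s₁² + (n₂−1)s₂²)/(n₁+n₂−2)] = √[(36·9² + 130·11²)/166] = 10.5984.
SE = 10.5984·√(1/37 + 1/131) = 1.9731.
With t* = 2.606, margin = 2.606 × 1.9731 = 5.1419.
x̄₁ − x̄₂ = 58.4 − 49.9 = 8.5000; interval 8.5000 ± 5.1419 = (3.36, 13.64).

(3.36, 13.64)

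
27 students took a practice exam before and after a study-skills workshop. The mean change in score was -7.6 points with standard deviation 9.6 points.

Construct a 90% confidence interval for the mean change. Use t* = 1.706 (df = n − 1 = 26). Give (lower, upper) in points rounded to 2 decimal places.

This is a matched-pairs design, so SE = s_d/√n = 9.6/√27 = 1.8475.
Margin = 1.706 × 1.8475 = 3.1518; the interval is -7.6 ± 3.1518 = (-10.75, -4.45).

(-10.75, -4.45)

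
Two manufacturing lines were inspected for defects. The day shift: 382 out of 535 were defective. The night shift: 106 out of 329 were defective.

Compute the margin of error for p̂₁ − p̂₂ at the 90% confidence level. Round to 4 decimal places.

First, p̂₁ = 382/535 = 0.7140; p̂₂ = 106/329 = 0.3222.
The two standard errors are √(0.7140×0.2860/535) = 0.01954 and √(0.3222×0.6778/329) = 0.02576.
Because the samples are independent, SE_diff = √(0.01954² + 0.02576²) = 0.03233.
Using z* = 1.645 for 90%, ME = 1.645 × 0.03233 = 0.05318.

0.0532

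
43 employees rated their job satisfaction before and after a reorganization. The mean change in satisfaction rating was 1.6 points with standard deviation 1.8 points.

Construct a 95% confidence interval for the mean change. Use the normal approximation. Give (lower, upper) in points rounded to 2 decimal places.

This is a matched-pairs design, so SE = s_d/√n = 1.8/√43 = 0.2745.
Margin = 1.960 × 0.2745 = 0.5380; the interval is 1.6 ± 0.5380 = (1.06, 2.14).

(1.06, 2.14)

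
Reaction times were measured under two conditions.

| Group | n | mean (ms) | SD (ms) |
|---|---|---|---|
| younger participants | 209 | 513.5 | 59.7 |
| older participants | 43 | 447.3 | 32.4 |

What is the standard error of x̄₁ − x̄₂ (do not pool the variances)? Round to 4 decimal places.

SE₁ = s₁/√n₁ = 59.7/√209 = 4.1295; SE₂ = 32.4/√43 = 4.9410.
Independent samples, unequal variances: SE_diff = √(SE₁² + SE₂²) = √(17.05277025 + 24.413481) = 6.4394.

6.4394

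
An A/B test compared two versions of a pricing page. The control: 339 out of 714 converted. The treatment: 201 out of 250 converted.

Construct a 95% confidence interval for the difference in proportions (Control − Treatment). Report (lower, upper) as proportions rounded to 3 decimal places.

(-0.391, -0.268)

p̂₁ = 339/714 = 0.4748 and p̂₂ = 201/250 = 0.8040.
SE₁ = √(p̂₁(1−p̂₁)/n₁) = √(0.4748·0.5252/714) = 0.01869; SE₂ = √(0.8040·0.1960/250) = 0.02511.
Independent samples: SE of the difference = √(SE₁² + SE₂²) = √(0.0003493161 + 0.0006305121) = 0.03130.
z* for 95% confidence is 1.960, so the margin of error is 1.960 × 0.03130 = 0.06135.
Point estimate p̂₁ − p̂₂ = 0.4748 − 0.8040 = -0.3292.
-0.3292 ± 0.06135 → (-0.391, -0.268).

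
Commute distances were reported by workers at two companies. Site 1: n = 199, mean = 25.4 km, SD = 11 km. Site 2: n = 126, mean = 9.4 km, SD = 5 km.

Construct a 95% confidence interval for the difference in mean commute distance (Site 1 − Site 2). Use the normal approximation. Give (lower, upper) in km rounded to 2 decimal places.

Per-group SEs: s₁/√n₁ = 11/√199 = 0.7798, s₂/√n₂ = 5/√126 = 0.4454.
Unpooled SE of the difference: √(0.60808804 + 0.19838116) = 0.8980.
Margin of error = z* · SE = 1.960 × 0.8980 = 1.7601.
x̄₁ − x̄₂ = 25.4 − 9.4 = 16.0000.
CI: 16.0000 ± 1.7601 = (14.24, 17.76).

(14.24, 17.76)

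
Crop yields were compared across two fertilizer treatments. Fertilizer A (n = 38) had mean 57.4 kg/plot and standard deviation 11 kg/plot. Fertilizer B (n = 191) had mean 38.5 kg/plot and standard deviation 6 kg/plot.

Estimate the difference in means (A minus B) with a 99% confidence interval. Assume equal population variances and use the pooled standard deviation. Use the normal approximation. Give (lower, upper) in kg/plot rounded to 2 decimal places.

(15.67, 22.13)

Pooled variance s_p² = [37·11² + 190·6²] / (38+191−2) = 49.8546, so s_p = 7.0608.
SE_diff = s_p·√(1/n₁ + 1/n₂) = 7.0608·√(1/38 + 1/191) = 1.2542.
z* = 2.576; margin = 2.576 × 1.2542 = 3.2308.
Difference = 57.4 − 38.5 = 18.9000.
18.9000 ± 3.2308 → (15.67, 22.13).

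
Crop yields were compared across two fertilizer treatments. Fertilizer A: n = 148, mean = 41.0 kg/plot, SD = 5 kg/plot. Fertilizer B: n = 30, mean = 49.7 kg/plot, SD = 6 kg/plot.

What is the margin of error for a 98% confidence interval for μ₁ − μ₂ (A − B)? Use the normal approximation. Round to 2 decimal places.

2.72

Per-group SEs: s₁/√n₁ = 5/√148 = 0.4110, s₂/√n₂ = 6/√30 = 1.0954.
Unpooled SE of the difference: √(0.168921 + 1.19990116) = 1.1700.
Margin of error = z* · SE = 2.326 × 1.1700 = 2.7214.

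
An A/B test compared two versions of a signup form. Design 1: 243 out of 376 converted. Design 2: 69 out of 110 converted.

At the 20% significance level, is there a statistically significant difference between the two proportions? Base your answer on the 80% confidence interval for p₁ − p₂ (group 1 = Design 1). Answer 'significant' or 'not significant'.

not significant

First, p̂₁ = 243/376 = 0.6463; p̂₂ = 69/110 = 0.6273.
The two standard errors are √(0.6463×0.3537/376) = 0.02466 and √(0.6273×0.3727/110) = 0.04610.
Because the samples are independent, SE_diff = √(0.02466² + 0.04610²) = 0.05228.
Using z* = 1.282 for 80%, ME = 1.282 × 0.05228 = 0.06702.
p̂₁ − p̂₂ = 0.0190; interval 0.0190 ± 0.06702 gives (-0.04802, 0.08602).
The interval (-0.04802, 0.08602) contains 0, so the difference is not significant.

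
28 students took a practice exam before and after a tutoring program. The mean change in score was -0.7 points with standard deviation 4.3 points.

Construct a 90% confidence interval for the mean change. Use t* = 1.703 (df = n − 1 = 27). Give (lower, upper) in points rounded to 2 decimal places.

(-2.08, 0.68)

Paired design: SE = s_d/√n = 4.3/√28 = 0.8126.
t* = 1.703; margin of error = 1.703 × 0.8126 = 1.3839.
-0.7 ± 1.3839 → (-2.08, 0.68).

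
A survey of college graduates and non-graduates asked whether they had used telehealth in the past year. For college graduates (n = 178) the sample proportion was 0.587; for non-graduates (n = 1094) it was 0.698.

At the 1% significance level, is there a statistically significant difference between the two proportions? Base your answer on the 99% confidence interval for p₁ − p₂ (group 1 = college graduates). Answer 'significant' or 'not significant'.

Each SE is √(p̂(1−p̂)/n): √(0.5870·0.4130/178) = 0.03690 and √(0.6980·0.3020/1094) = 0.01388.
SE(p̂₁ − p̂₂) = √(SE₁² + SE₂²) = √(0.00136161 + 0.0001926544) = 0.03942, since the two samples are independent.
At 99% confidence z* = 2.576; margin = 2.576 × 0.03942 = 0.10155.
The difference is 0.5870 − 0.6980 = -0.1110, so the interval is -0.1110 ± 0.10155 = (-0.21255, -0.00945).
The interval (-0.21255, -0.00945) does not contain 0, so the difference is significant.

significant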